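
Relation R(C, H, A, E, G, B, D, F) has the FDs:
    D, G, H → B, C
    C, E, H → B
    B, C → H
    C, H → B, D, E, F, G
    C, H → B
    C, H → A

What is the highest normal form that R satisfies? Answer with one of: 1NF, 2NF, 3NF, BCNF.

Candidate keys: {B, C}, {C, H}, {D, G, H}. Prime attributes: {B, C, D, G, H}.
Each dependency's left side is a superkey — BCNF holds.

BCNF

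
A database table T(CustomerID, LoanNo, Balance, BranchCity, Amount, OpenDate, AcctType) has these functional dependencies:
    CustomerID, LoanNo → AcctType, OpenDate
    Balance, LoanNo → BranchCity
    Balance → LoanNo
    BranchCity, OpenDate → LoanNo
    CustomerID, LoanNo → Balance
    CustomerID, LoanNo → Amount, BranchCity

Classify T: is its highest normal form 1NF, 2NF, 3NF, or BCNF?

Candidate keys: {Balance, CustomerID}, {BranchCity, CustomerID, OpenDate}, {CustomerID, LoanNo}. Prime attributes: {Balance, BranchCity, CustomerID, LoanNo, OpenDate}.
Balance, LoanNo → BranchCity breaks BCNF: {Balance, LoanNo}⁺ = {Balance, BranchCity, LoanNo}, so {Balance, LoanNo} is not a superkey.
Its right-hand attributes {BranchCity} are all prime, as are those of every other non-superkey FD — the relation is in 3NF.

3NF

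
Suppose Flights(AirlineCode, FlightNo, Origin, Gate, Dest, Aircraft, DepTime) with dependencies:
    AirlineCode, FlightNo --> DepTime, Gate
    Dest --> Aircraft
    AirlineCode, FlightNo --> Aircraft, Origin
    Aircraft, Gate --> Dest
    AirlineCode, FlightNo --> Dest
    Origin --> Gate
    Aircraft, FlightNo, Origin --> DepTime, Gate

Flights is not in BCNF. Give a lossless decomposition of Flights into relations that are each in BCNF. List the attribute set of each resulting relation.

Candidate key of the original relation: {AirlineCode, FlightNo}.
In {Aircraft, AirlineCode, DepTime, Dest, FlightNo, Gate, Origin}, {Dest} is not a superkey ({Dest}⁺ restricted to this set is {Aircraft, Dest}), so split on Dest --> Aircraft into {Aircraft, Dest} and {AirlineCode, DepTime, Dest, FlightNo, Gate, Origin}.
{Aircraft, Dest} has no BCNF violation.
In {AirlineCode, DepTime, Dest, FlightNo, Gate, Origin}, {Origin} is not a superkey ({Origin}⁺ restricted to this set is {Gate, Origin}), so split on Origin --> Gate into {Gate, Origin} and {AirlineCode, DepTime, Dest, FlightNo, Origin}.
{Gate, Origin} has no BCNF violation.
In {AirlineCode, DepTime, Dest, FlightNo, Origin}, {Dest, FlightNo, Origin} is not a superkey ({Dest, FlightNo, Origin}⁺ restricted to this set is {DepTime, Dest, FlightNo, Origin}), so split on Dest, FlightNo, Origin --> DepTime into {DepTime, Dest, FlightNo, Origin} and {AirlineCode, Dest, FlightNo, Origin}.
{DepTime, Dest, FlightNo, Origin} has no BCNF violation.
{AirlineCode, Dest, FlightNo, Origin} has no BCNF violation.

{Aircraft, Dest}; {AirlineCode, Dest, FlightNo, Origin}; {DepTime, Dest, FlightNo, Origin}; {Gate, Origin}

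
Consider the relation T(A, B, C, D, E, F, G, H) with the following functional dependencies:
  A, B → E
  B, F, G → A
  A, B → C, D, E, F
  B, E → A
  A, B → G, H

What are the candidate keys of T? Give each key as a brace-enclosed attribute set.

{A, B}, {B, E}, {B, F, G}

{B} never appears on the right of any FD, so every key must include it.
{A, B} is a candidate key since {A, B}⁺ = {A, B, C, D, E, F, G, H} covers every attribute.
{B, E} is a candidate key since {B, E}⁺ = {A, B, C, D, E, F, G, H} covers every attribute.
{B, F, G} is a candidate key since {B, F, G}⁺ = {A, B, C, D, E, F, G, H} covers every attribute.
Any other superkey properly contains one of these, so there are no further candidate keys.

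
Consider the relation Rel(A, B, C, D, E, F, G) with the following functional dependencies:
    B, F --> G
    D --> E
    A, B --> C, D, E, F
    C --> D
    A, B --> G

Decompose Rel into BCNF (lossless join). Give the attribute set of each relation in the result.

Candidate key of the original relation: {A, B}.
In {A, B, C, D, E, F, G}, {B, F} is not a superkey ({B, F}⁺ restricted to this set is {B, F, G}), so split on B, F --> G into {B, F, G} and {A, B, C, D, E, F}.
{B, F, G}: every determinant is a superkey — BCNF.
In {A, B, C, D, E, F}, {D} is not a superkey ({D}⁺ restricted to this set is {D, E}), so split on D --> E into {D, E} and {A, B, C, D, F}.
{D, E}: every determinant is a superkey — BCNF.
In {A, B, C, D, F}, {C} is not a superkey ({C}⁺ restricted to this set is {C, D}), so split on C --> D into {C, D} and {A, B, C, F}.
{C, D}: every determinant is a superkey — BCNF.
{A, B, C, F}: every determinant is a superkey — BCNF.

{A, B, C, F}; {B, F, G}; {C, D}; {D, E}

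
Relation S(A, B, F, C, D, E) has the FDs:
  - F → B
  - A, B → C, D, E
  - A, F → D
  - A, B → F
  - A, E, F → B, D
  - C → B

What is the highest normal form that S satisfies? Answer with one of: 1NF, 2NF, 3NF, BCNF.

Candidate keys: {A, B}, {A, C}, {A, F}. Prime attributes: {A, B, C, F}.
F → B: {F}⁺ = {B, F}, which is not all of the attributes, so the left side is not a superkey — BCNF is violated.
But every attribute on its right side ({B}) is prime, and the same holds for every other non-superkey FD, so 3NF still holds.

3NF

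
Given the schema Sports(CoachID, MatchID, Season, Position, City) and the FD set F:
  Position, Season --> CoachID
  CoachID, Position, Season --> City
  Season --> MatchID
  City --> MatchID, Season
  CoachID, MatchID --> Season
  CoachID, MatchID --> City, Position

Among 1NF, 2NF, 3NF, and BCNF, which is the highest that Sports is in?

3NF

Candidate keys: {City, CoachID}, {City, Position}, {CoachID, MatchID}, {CoachID, Season}, {Position, Season}. Prime attributes: {City, CoachID, MatchID, Position, Season}.
For Season --> MatchID we have {Season}⁺ = {MatchID, Season}; {Season} is not a superkey, so BCNF fails.
Its right-hand attributes {MatchID} are all prime, as are those of every other non-superkey FD — the relation is in 3NF.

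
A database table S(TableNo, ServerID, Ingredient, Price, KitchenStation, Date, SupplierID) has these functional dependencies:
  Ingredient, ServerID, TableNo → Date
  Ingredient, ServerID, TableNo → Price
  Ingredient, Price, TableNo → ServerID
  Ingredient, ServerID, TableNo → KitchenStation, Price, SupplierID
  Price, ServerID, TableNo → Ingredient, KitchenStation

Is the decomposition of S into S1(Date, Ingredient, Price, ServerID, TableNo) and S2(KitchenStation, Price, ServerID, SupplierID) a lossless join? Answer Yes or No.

S1 ∩ S2 = {Price, ServerID}; its closure under F is {Price, ServerID}.
The closure covers neither S1 nor S2 entirely; the join is not lossless.

No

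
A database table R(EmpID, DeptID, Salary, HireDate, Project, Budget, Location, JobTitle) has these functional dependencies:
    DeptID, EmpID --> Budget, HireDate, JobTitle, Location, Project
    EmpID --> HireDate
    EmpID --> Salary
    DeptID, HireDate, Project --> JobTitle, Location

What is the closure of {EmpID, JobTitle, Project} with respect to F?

Start with {EmpID, JobTitle, Project}.
EmpID --> HireDate applies; add {HireDate} → now {EmpID, HireDate, JobTitle, Project}.
EmpID --> Salary applies; add {Salary} → now {EmpID, HireDate, JobTitle, Project, Salary}.
No further FD applies.

{EmpID, HireDate, JobTitle, Project, Salary}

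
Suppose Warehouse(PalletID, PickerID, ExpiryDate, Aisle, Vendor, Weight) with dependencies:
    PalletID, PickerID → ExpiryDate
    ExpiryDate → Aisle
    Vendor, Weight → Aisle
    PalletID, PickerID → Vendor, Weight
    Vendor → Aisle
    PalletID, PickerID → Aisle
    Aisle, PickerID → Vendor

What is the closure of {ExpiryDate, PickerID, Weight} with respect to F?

Start with {ExpiryDate, PickerID, Weight}.
ExpiryDate → Aisle applies; add {Aisle} → now {Aisle, ExpiryDate, PickerID, Weight}.
Aisle, PickerID → Vendor applies; add {Vendor} → now {Aisle, ExpiryDate, PickerID, Vendor, Weight}.
No further FD applies.

{Aisle, ExpiryDate, PickerID, Vendor, Weight}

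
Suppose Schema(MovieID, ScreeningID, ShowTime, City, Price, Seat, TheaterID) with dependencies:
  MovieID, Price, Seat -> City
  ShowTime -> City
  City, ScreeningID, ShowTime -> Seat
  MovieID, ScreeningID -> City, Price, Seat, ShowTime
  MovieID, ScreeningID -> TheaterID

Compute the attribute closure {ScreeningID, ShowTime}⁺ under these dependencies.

Start with {ScreeningID, ShowTime}.
ShowTime -> City applies; add {City} → now {City, ScreeningID, ShowTime}.
City, ScreeningID, ShowTime -> Seat applies; add {Seat} → now {City, ScreeningID, Seat, ShowTime}.
No further FD applies.

{City, ScreeningID, Seat, ShowTime}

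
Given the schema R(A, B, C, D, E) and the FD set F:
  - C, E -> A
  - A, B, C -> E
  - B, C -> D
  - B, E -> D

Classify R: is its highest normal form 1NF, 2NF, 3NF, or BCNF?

Candidate keys: {A, B, C}, {B, C, E}. Prime attributes: {A, B, C, E}.
For C, E -> A we have {C, E}⁺ = {A, C, E}; {C, E} is not a superkey, so BCNF fails.
Because {D} is non-prime and the left side of B, C -> D is not a superkey, the relation is not in 3NF.
Since {B, C} ⊂ {A, B, C} and {B, C}⁺ ⊇ {D} with {D} non-prime, there is a partial dependency; 2NF fails.

1NF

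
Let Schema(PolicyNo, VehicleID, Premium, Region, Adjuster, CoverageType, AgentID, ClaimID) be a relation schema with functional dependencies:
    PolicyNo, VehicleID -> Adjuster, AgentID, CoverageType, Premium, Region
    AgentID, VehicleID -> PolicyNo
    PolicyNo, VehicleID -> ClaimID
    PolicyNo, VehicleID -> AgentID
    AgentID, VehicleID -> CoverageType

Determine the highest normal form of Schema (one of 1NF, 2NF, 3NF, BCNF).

Candidate keys: {AgentID, VehicleID}, {PolicyNo, VehicleID}. Prime attributes: {AgentID, PolicyNo, VehicleID}.
The left-hand side of every FD is a superkey, so BCNF is satisfied.

BCNF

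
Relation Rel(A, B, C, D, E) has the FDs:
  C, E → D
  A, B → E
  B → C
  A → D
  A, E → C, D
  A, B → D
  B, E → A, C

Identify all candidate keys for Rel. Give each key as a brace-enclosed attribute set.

{A, B}, {B, E}

{B} never appears on the right of any FD, so every key must include it.
{A, B} is a candidate key since {A, B}⁺ = {A, B, C, D, E} covers every attribute.
{B, E} is a candidate key since {B, E}⁺ = {A, B, C, D, E} covers every attribute.
These are minimal and exhaustive — every other superkey contains one of them.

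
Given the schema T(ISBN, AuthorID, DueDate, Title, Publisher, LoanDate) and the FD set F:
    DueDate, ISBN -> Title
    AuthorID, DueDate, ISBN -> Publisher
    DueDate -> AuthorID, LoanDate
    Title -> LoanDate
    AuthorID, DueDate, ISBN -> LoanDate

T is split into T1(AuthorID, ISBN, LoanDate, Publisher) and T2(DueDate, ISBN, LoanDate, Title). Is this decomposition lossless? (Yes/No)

No

T1 ∩ T2 = {ISBN, LoanDate}; its closure under F is {ISBN, LoanDate}.
Neither T1 nor T2 is contained in that closure, so the decomposition is lossy.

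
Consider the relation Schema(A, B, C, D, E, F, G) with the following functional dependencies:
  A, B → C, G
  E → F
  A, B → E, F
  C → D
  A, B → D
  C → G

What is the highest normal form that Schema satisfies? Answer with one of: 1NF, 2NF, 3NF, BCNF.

Candidate key: {A, B}. Prime attributes: {A, B}.
For E → F we have {E}⁺ = {E, F}; {E} is not a superkey, so BCNF fails.
Because {F} is non-prime and the left side of E → F is not a superkey, the relation is not in 3NF.
No proper subset of a key has a non-prime attribute in its closure, so there is no partial dependency; 2NF holds.

2NF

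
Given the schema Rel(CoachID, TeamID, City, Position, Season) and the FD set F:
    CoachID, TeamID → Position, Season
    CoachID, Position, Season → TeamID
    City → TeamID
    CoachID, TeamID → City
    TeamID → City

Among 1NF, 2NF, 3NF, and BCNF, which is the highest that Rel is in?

3NF

Candidate keys: {City, CoachID}, {CoachID, Position, Season}, {CoachID, TeamID}. Prime attributes: {City, CoachID, Position, Season, TeamID}.
For City → TeamID we have {City}⁺ = {City, TeamID}; {City} is not a superkey, so BCNF fails.
But every attribute on its right side ({TeamID}) is prime, and the same holds for every other non-superkey FD, so 3NF still holds.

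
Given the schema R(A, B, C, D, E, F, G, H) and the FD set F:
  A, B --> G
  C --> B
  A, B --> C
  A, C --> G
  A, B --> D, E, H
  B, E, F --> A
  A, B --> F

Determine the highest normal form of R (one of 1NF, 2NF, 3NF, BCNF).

3NF

Candidate keys: {A, B}, {A, C}, {B, E, F}, {C, E, F}. Prime attributes: {A, B, C, E, F}.
For C --> B we have {C}⁺ = {B, C}; {C} is not a superkey, so BCNF fails.
Since {B} ⊆ prime attributes and every other non-superkey FD also has a prime right side, the schema is in 3NF.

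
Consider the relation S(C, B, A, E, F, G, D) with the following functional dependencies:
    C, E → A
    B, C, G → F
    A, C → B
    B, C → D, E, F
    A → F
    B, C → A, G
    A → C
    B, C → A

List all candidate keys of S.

{A}, {B, C}, {C, E}

{A}⁺ = {A, B, C, D, E, F, G}, which is every attribute, so {A} is a candidate key.
{B, C}⁺ = {A, B, C, D, E, F, G}, which is every attribute, so {B, C} is a candidate key.
{C, E}⁺ = {A, B, C, D, E, F, G}, which is every attribute, so {C, E} is a candidate key.
These are minimal and exhaustive — every other superkey contains one of them.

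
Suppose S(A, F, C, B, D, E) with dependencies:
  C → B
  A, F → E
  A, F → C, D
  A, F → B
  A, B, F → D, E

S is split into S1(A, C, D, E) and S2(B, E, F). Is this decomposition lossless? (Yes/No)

Common attributes: {E}; their closure is {E}.
Neither S1 nor S2 is contained in that closure, so the decomposition is lossy.

No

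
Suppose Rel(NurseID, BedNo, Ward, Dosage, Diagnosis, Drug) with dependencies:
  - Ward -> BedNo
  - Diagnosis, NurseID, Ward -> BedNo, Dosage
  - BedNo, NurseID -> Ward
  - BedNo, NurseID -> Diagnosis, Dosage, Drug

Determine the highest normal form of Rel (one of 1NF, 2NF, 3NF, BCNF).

Candidate keys: {BedNo, NurseID}, {NurseID, Ward}. Prime attributes: {BedNo, NurseID, Ward}.
Ward -> BedNo: {Ward}⁺ = {BedNo, Ward}, which is not all of the attributes, so the left side is not a superkey — BCNF is violated.
Its right-hand attributes {BedNo} are all prime, as are those of every other non-superkey FD — the relation is in 3NF.

3NF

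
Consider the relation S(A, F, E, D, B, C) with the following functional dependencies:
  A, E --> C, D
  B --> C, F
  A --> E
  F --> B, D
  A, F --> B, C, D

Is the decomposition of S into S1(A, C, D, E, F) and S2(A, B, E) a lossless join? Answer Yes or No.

No

S1 ∩ S2 = {A, E}; its closure under F is {A, C, D, E}.
The closure covers neither S1 nor S2 entirely; the join is not lossless.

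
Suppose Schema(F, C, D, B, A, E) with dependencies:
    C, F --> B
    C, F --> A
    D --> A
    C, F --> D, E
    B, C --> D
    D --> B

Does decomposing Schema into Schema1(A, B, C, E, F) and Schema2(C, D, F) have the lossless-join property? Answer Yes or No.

Yes

Common attributes: {C, F}; their closure is {A, B, C, D, E, F}.
Since Schema1 ⊆ {A, B, C, D, E, F}, the intersection is a superkey of Schema1; the decomposition is lossless.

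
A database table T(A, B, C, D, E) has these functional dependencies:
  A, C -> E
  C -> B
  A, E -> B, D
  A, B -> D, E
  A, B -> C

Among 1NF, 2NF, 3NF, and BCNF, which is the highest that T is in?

Candidate keys: {A, B}, {A, C}, {A, E}. Prime attributes: {A, B, C, E}.
For C -> B we have {C}⁺ = {B, C}; {C} is not a superkey, so BCNF fails.
Its right-hand attributes {B} are all prime, as are those of every other non-superkey FD — the relation is in 3NF.

3NF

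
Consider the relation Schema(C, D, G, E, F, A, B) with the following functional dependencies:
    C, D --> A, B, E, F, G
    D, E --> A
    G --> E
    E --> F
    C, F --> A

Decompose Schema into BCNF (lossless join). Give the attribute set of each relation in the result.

{A, D, E}; {B, C, D, G}; {E, F}; {E, G}

Candidate key of the original relation: {C, D}.
In {A, B, C, D, E, F, G}, {D, E} is not a superkey ({D, E}⁺ restricted to this set is {A, D, E, F}), so split on D, E --> A, F into {A, D, E, F} and {B, C, D, E, G}.
In {A, D, E, F}, {E} is not a superkey ({E}⁺ restricted to this set is {E, F}), so split on E --> F into {E, F} and {A, D, E}.
{E, F}: every determinant is a superkey — BCNF.
{A, D, E}: every determinant is a superkey — BCNF.
In {B, C, D, E, G}, {G} is not a superkey ({G}⁺ restricted to this set is {E, G}), so split on G --> E into {E, G} and {B, C, D, G}.
{E, G}: every determinant is a superkey — BCNF.
{B, C, D, G}: every determinant is a superkey — BCNF.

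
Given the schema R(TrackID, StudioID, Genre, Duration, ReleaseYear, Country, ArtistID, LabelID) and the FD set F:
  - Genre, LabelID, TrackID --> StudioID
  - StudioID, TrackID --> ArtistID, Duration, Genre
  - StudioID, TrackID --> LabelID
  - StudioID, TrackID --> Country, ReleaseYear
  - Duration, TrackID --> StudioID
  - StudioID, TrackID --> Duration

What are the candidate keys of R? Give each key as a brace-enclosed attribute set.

{Duration, TrackID}, {Genre, LabelID, TrackID}, {StudioID, TrackID}

No FD produces {TrackID}, so it must be in every candidate key.
{Duration, TrackID}⁺ = {ArtistID, Country, Duration, Genre, LabelID, ReleaseYear, StudioID, TrackID}, which is every attribute, so {Duration, TrackID} is a candidate key.
{StudioID, TrackID}⁺ = {ArtistID, Country, Duration, Genre, LabelID, ReleaseYear, StudioID, TrackID}, which is every attribute, so {StudioID, TrackID} is a candidate key.
{Genre, LabelID, TrackID}⁺ = {ArtistID, Country, Duration, Genre, LabelID, ReleaseYear, StudioID, TrackID}, which is every attribute, so {Genre, LabelID, TrackID} is a candidate key.
Any other superkey properly contains one of these, so there are no further candidate keys.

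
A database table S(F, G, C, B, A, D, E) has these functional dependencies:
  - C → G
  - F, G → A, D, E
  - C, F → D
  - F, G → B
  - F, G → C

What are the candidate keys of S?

{F} never appears on the right of any FD, so every key must include it.
{C, F}⁺ = {A, B, C, D, E, F, G} — all of the relation — so {C, F} is a candidate key.
{F, G}⁺ = {A, B, C, D, E, F, G} — all of the relation — so {F, G} is a candidate key.
No proper subset of any of these is a key, and no other minimal superkey exists.

{C, F}, {F, G}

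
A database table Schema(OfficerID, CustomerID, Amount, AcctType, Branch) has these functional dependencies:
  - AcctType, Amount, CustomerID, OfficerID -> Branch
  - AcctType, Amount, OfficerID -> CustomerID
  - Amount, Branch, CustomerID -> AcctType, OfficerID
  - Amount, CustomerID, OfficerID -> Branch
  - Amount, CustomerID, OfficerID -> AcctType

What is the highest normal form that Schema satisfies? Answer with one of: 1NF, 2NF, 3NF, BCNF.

BCNF

Candidate keys: {AcctType, Amount, OfficerID}, {Amount, Branch, CustomerID}, {Amount, CustomerID, OfficerID}. Prime attributes: {AcctType, Amount, Branch, CustomerID, OfficerID}.
The left-hand side of every FD is a superkey, so BCNF is satisfied.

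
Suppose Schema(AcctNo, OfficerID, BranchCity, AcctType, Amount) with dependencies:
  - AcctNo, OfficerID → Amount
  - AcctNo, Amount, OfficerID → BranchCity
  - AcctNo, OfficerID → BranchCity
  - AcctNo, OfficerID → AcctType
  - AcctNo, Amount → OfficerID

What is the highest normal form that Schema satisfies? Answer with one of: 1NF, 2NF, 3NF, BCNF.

BCNF

Candidate keys: {AcctNo, Amount}, {AcctNo, OfficerID}. Prime attributes: {AcctNo, Amount, OfficerID}.
The left-hand side of every FD is a superkey, so BCNF is satisfied.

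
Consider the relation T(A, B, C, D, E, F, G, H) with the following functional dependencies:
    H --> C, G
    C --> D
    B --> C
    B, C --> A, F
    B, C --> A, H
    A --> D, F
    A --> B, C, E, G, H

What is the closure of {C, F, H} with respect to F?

{C, D, F, G, H}

Start with {C, F, H}.
H --> C, G applies; add {G} → now {C, F, G, H}.
C --> D applies; add {D} → now {C, D, F, G, H}.
No further FD applies.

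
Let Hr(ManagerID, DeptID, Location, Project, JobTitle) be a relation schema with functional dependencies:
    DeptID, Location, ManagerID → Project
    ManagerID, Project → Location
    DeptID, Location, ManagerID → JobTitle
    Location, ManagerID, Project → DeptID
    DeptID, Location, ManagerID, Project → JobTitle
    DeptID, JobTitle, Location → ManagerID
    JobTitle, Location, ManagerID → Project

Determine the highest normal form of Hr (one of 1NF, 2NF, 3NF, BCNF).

Candidate keys: {DeptID, JobTitle, Location}, {DeptID, Location, ManagerID}, {JobTitle, Location, ManagerID}, {ManagerID, Project}. Prime attributes: {DeptID, JobTitle, Location, ManagerID, Project}.
The left-hand side of every FD is a superkey, so BCNF is satisfied.

BCNF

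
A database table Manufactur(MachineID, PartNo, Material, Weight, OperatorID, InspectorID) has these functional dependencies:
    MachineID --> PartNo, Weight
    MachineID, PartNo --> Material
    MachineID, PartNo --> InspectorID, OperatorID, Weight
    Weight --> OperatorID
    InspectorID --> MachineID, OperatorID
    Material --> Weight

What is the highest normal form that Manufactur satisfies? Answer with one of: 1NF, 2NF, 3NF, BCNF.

2NF

Candidate keys: {InspectorID}, {MachineID}. Prime attributes: {InspectorID, MachineID}.
Weight --> OperatorID breaks BCNF: {Weight}⁺ = {OperatorID, Weight}, so {Weight} is not a superkey.
Because {OperatorID} is non-prime and the left side of Weight --> OperatorID is not a superkey, the relation is not in 3NF.
All keys have size 1, which rules out partial dependencies — 2NF is satisfied.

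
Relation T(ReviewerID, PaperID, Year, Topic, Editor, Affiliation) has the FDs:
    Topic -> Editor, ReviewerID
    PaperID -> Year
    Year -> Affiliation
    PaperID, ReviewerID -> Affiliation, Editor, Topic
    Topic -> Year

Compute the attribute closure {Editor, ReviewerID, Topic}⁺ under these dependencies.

{Affiliation, Editor, ReviewerID, Topic, Year}

Start with {Editor, ReviewerID, Topic}.
Topic -> Year applies; add {Year} → now {Editor, ReviewerID, Topic, Year}.
Year -> Affiliation applies; add {Affiliation} → now {Affiliation, Editor, ReviewerID, Topic, Year}.
No further FD applies.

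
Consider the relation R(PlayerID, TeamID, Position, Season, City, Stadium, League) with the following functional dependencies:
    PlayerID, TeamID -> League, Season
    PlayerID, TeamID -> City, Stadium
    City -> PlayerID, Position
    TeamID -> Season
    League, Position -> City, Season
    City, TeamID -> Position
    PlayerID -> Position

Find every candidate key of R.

{City, TeamID}, {League, Position, TeamID}, {PlayerID, TeamID}

{TeamID} never appears on the right of any FD, so every key must include it.
Closure of {City, TeamID} is {City, League, PlayerID, Position, Season, Stadium, TeamID}, the whole schema; {City, TeamID} is a candidate key.
Closure of {PlayerID, TeamID} is {City, League, PlayerID, Position, Season, Stadium, TeamID}, the whole schema; {PlayerID, TeamID} is a candidate key.
Closure of {League, Position, TeamID} is {City, League, PlayerID, Position, Season, Stadium, TeamID}, the whole schema; {League, Position, TeamID} is a candidate key.
These are minimal and exhaustive — every other superkey contains one of them.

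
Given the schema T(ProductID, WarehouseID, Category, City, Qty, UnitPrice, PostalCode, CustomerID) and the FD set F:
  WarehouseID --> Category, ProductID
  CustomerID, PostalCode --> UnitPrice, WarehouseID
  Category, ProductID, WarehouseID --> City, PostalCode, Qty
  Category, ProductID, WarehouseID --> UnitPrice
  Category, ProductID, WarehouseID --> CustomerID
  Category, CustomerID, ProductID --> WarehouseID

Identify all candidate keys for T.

{Category, CustomerID, ProductID}, {CustomerID, PostalCode}, {WarehouseID}

{WarehouseID} is a candidate key since {WarehouseID}⁺ = {Category, City, CustomerID, PostalCode, ProductID, Qty, UnitPrice, WarehouseID} covers every attribute.
{CustomerID, PostalCode} is a candidate key since {CustomerID, PostalCode}⁺ = {Category, City, CustomerID, PostalCode, ProductID, Qty, UnitPrice, WarehouseID} covers every attribute.
{Category, CustomerID, ProductID} is a candidate key since {Category, CustomerID, ProductID}⁺ = {Category, City, CustomerID, PostalCode, ProductID, Qty, UnitPrice, WarehouseID} covers every attribute.
These are minimal and exhaustive — every other superkey contains one of them.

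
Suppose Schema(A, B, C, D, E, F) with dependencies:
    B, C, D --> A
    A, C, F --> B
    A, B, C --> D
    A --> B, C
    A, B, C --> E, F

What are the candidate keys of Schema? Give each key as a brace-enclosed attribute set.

{A} is a candidate key since {A}⁺ = {A, B, C, D, E, F} covers every attribute.
{B, C, D} is a candidate key since {B, C, D}⁺ = {A, B, C, D, E, F} covers every attribute.
These are minimal and exhaustive — every other superkey contains one of them.

{A}, {B, C, D}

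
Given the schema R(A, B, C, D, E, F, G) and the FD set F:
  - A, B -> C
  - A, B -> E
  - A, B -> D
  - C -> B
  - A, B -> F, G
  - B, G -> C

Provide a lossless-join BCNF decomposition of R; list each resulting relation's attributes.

{A, C, D, E, F, G}; {B, C}

Candidate keys of the original relation: {A, B}, {A, C}.
{A, B, C, D, E, F, G}: {C} determines {B, C} here but is not a superkey — split on C -> B, giving {B, C} and {A, C, D, E, F, G}.
{B, C} has no BCNF violation.
{A, C, D, E, F, G} has no BCNF violation.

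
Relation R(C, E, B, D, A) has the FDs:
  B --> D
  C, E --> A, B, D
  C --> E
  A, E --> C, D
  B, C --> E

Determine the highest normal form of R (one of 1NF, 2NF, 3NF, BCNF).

Candidate keys: {A, E}, {C}. Prime attributes: {A, C, E}.
For B --> D we have {B}⁺ = {B, D}; {B} is not a superkey, so BCNF fails.
B --> D determines the non-prime attribute {D} from a non-superkey — 3NF is violated.
Checking every proper subset of each key, none determines a non-prime attribute — 2NF is satisfied.

2NF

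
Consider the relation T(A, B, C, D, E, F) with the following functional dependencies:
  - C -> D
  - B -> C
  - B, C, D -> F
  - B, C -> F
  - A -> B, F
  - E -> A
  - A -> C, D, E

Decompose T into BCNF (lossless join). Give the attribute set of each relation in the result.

Candidate keys of the original relation: {A}, {E}.
Within {A, B, C, D, E, F}: {C}⁺ ∩ {A, B, C, D, E, F} = {C, D}, not the whole set, so C -> D violates BCNF; decompose into {C, D} and {A, B, C, E, F}.
{C, D} is in BCNF.
Within {A, B, C, E, F}: {B}⁺ ∩ {A, B, C, E, F} = {B, C, F}, not the whole set, so B -> C, F violates BCNF; decompose into {B, C, F} and {A, B, E}.
{B, C, F} is in BCNF.
{A, B, E} is in BCNF.

{A, B, E}; {B, C, F}; {C, D}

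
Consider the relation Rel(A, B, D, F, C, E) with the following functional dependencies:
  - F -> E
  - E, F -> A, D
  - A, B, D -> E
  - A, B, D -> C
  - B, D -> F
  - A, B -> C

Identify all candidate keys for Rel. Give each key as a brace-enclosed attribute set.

{B} never appears on the right of any FD, so every key must include it.
{B, D}⁺ = {A, B, C, D, E, F}, which is every attribute, so {B, D} is a candidate key.
{B, F}⁺ = {A, B, C, D, E, F}, which is every attribute, so {B, F} is a candidate key.
No proper subset of any of these is a key, and no other minimal superkey exists.

{B, D}, {B, F}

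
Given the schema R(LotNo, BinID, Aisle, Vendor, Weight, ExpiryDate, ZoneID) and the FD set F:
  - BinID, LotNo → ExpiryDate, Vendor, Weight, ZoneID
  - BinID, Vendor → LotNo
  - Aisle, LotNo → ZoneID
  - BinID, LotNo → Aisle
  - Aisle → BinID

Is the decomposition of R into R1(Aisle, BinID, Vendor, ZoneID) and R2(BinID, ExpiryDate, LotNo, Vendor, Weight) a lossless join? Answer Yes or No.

Yes

The shared attributes are {BinID, Vendor} and {BinID, Vendor}⁺ = {Aisle, BinID, ExpiryDate, LotNo, Vendor, Weight, ZoneID}.
R1 is contained in that closure, so R1 ∩ R2 → R1 holds and the join is lossless.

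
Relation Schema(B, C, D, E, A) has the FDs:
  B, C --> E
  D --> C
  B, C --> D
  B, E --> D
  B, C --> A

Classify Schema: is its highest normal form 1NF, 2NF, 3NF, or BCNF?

Candidate keys: {B, C}, {B, D}, {B, E}. Prime attributes: {B, C, D, E}.
For D --> C we have {D}⁺ = {C, D}; {D} is not a superkey, so BCNF fails.
But every attribute on its right side ({C}) is prime, and the same holds for every other non-superkey FD, so 3NF still holds.

3NF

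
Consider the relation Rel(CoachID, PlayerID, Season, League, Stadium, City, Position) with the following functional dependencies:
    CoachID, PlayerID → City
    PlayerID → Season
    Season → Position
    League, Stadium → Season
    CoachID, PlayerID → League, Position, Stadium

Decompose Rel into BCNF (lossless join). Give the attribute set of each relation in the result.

{City, CoachID, League, PlayerID, Stadium}; {PlayerID, Season}; {Position, Season}

Candidate key of the original relation: {CoachID, PlayerID}.
Within {City, CoachID, League, PlayerID, Position, Season, Stadium}: {PlayerID}⁺ ∩ {City, CoachID, League, PlayerID, Position, Season, Stadium} = {PlayerID, Position, Season}, not the whole set, so PlayerID → Position, Season violates BCNF; decompose into {PlayerID, Position, Season} and {City, CoachID, League, PlayerID, Stadium}.
Within {PlayerID, Position, Season}: {Season}⁺ ∩ {PlayerID, Position, Season} = {Position, Season}, not the whole set, so Season → Position violates BCNF; decompose into {Position, Season} and {PlayerID, Season}.
{Position, Season}: every determinant is a superkey — BCNF.
{PlayerID, Season}: every determinant is a superkey — BCNF.
{City, CoachID, League, PlayerID, Stadium}: every determinant is a superkey — BCNF.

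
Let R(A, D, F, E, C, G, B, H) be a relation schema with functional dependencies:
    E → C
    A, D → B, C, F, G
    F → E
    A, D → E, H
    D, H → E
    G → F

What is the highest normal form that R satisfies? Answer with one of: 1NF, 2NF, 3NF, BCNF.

2NF

Candidate key: {A, D}. Prime attributes: {A, D}.
E → C breaks BCNF: {E}⁺ = {C, E}, so {E} is not a superkey.
E → C determines the non-prime attribute {C} from a non-superkey — 3NF is violated.
No non-prime attribute depends on a proper subset of any candidate key, so 2NF holds.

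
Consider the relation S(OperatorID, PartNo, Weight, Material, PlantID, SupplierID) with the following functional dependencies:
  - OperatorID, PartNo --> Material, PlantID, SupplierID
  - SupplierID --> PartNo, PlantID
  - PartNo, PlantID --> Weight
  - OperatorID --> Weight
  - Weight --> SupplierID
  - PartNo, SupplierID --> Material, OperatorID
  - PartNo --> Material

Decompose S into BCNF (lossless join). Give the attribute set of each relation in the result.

Candidate keys of the original relation: {OperatorID}, {PartNo, PlantID}, {SupplierID}, {Weight}.
Within {Material, OperatorID, PartNo, PlantID, SupplierID, Weight}: {PartNo}⁺ ∩ {Material, OperatorID, PartNo, PlantID, SupplierID, Weight} = {Material, PartNo}, not the whole set, so PartNo --> Material violates BCNF; decompose into {Material, PartNo} and {OperatorID, PartNo, PlantID, SupplierID, Weight}.
{Material, PartNo} has no BCNF violation.
{OperatorID, PartNo, PlantID, SupplierID, Weight} has no BCNF violation.

{Material, PartNo}; {OperatorID, PartNo, PlantID, SupplierID, Weight}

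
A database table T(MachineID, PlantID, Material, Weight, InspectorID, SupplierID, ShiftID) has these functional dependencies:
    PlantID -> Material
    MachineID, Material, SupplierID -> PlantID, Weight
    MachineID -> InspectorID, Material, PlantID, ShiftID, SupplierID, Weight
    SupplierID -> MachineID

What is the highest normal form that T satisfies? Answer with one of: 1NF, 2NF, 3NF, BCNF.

Candidate keys: {MachineID}, {SupplierID}. Prime attributes: {MachineID, SupplierID}.
PlantID -> Material breaks BCNF: {PlantID}⁺ = {Material, PlantID}, so {PlantID} is not a superkey.
Because {Material} is non-prime and the left side of PlantID -> Material is not a superkey, the relation is not in 3NF.
With only single-attribute keys there can be no partial dependency, so 2NF holds.

2NF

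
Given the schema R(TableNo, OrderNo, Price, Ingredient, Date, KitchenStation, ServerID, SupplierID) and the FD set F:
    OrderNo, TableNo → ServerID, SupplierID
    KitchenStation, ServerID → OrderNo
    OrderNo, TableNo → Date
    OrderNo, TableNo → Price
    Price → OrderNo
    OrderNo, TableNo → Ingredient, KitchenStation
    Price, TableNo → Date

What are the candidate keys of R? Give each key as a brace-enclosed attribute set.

{KitchenStation, ServerID, TableNo}, {OrderNo, TableNo}, {Price, TableNo}

No FD produces {TableNo}, so it must be in every candidate key.
{OrderNo, TableNo}⁺ = {Date, Ingredient, KitchenStation, OrderNo, Price, ServerID, SupplierID, TableNo}, which is every attribute, so {OrderNo, TableNo} is a candidate key.
{Price, TableNo}⁺ = {Date, Ingredient, KitchenStation, OrderNo, Price, ServerID, SupplierID, TableNo}, which is every attribute, so {Price, TableNo} is a candidate key.
{KitchenStation, ServerID, TableNo}⁺ = {Date, Ingredient, KitchenStation, OrderNo, Price, ServerID, SupplierID, TableNo}, which is every attribute, so {KitchenStation, ServerID, TableNo} is a candidate key.
No proper subset of any of these is a key, and no other minimal superkey exists.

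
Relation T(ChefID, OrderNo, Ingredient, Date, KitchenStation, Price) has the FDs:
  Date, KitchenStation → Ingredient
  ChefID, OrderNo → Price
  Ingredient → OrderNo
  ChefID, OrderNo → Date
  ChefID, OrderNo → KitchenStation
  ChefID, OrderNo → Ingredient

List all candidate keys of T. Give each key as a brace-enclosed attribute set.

Attributes never on any right-hand side: {ChefID} — every candidate key must contain it.
{ChefID, Ingredient}⁺ = {ChefID, Date, Ingredient, KitchenStation, OrderNo, Price} — all of the relation — so {ChefID, Ingredient} is a candidate key.
{ChefID, OrderNo}⁺ = {ChefID, Date, Ingredient, KitchenStation, OrderNo, Price} — all of the relation — so {ChefID, OrderNo} is a candidate key.
{ChefID, Date, KitchenStation}⁺ = {ChefID, Date, Ingredient, KitchenStation, OrderNo, Price} — all of the relation — so {ChefID, Date, KitchenStation} is a candidate key.
These are minimal and exhaustive — every other superkey contains one of them.

{ChefID, Date, KitchenStation}, {ChefID, Ingredient}, {ChefID, OrderNo}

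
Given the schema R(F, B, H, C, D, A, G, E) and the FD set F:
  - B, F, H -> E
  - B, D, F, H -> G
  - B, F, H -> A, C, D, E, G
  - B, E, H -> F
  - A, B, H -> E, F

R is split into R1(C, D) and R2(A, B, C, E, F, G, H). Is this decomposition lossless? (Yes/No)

No

The shared attributes are {C} and {C}⁺ = {C}.
Neither R1 nor R2 is contained in that closure, so the decomposition is lossy.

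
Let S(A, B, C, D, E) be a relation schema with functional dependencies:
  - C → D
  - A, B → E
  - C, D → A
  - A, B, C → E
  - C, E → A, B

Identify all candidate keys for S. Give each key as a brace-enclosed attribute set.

{B, C}, {C, E}

{C} never appears on the right of any FD, so every key must include it.
Closure of {B, C} is {A, B, C, D, E}, the whole schema; {B, C} is a candidate key.
Closure of {C, E} is {A, B, C, D, E}, the whole schema; {C, E} is a candidate key.
These are minimal and exhaustive — every other superkey contains one of them.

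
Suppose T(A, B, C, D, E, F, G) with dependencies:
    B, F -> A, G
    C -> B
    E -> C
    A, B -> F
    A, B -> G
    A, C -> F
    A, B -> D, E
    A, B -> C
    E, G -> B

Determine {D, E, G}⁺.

Start with {D, E, G}.
E -> C applies; add {C} → now {C, D, E, G}.
E, G -> B applies; add {B} → now {B, C, D, E, G}.
No further FD applies.

{B, C, D, E, G}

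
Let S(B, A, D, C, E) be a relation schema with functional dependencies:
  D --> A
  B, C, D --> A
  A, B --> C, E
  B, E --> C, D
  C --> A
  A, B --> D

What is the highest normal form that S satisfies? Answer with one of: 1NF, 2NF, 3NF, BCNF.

3NF

Candidate keys: {A, B}, {B, C}, {B, D}, {B, E}. Prime attributes: {A, B, C, D, E}.
For D --> A we have {D}⁺ = {A, D}; {D} is not a superkey, so BCNF fails.
Its right-hand attributes {A} are all prime, as are those of every other non-superkey FD — the relation is in 3NF.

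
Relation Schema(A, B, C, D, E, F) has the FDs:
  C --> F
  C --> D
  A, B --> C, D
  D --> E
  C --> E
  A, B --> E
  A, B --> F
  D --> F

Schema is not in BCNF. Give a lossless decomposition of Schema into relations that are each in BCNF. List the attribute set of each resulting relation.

Candidate key of the original relation: {A, B}.
{A, B, C, D, E, F}: {C} determines {C, D, E, F} here but is not a superkey — split on C --> D, E, F, giving {C, D, E, F} and {A, B, C}.
{C, D, E, F}: {D} determines {D, E, F} here but is not a superkey — split on D --> E, F, giving {D, E, F} and {C, D}.
{D, E, F} has no BCNF violation.
{C, D} has no BCNF violation.
{A, B, C} has no BCNF violation.

{A, B, C}; {C, D}; {D, E, F}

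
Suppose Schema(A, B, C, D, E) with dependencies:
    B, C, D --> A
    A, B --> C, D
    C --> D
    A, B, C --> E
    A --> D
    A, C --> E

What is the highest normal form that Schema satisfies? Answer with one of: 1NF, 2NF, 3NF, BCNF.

Candidate keys: {A, B}, {B, C}. Prime attributes: {A, B, C}.
C --> D breaks BCNF: {C}⁺ = {C, D}, so {C} is not a superkey.
C --> D has non-prime {D} on the right and a non-superkey on the left, so 3NF fails.
Since {A} ⊂ {A, B} and {A}⁺ ⊇ {D} with {D} non-prime, there is a partial dependency; 2NF fails.

1NF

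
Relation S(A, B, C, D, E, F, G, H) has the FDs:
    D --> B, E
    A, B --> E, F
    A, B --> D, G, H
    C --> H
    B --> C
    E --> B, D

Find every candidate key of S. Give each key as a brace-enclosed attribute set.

No FD produces {A}, so it must be in every candidate key.
{A, B} is a candidate key since {A, B}⁺ = {A, B, C, D, E, F, G, H} covers every attribute.
{A, D} is a candidate key since {A, D}⁺ = {A, B, C, D, E, F, G, H} covers every attribute.
{A, E} is a candidate key since {A, E}⁺ = {A, B, C, D, E, F, G, H} covers every attribute.
No proper subset of any of these is a key, and no other minimal superkey exists.

{A, B}, {A, D}, {A, E}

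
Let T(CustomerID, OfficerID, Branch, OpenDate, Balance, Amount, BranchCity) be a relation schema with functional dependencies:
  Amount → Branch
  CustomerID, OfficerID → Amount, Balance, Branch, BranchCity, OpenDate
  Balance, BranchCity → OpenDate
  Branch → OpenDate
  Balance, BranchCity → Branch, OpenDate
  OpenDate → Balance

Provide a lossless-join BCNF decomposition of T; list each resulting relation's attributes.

Candidate key of the original relation: {CustomerID, OfficerID}.
{Amount, Balance, Branch, BranchCity, CustomerID, OfficerID, OpenDate}: {Amount} determines {Amount, Balance, Branch, OpenDate} here but is not a superkey — split on Amount → Balance, Branch, OpenDate, giving {Amount, Balance, Branch, OpenDate} and {Amount, BranchCity, CustomerID, OfficerID}.
{Amount, Balance, Branch, OpenDate}: {Branch} determines {Balance, Branch, OpenDate} here but is not a superkey — split on Branch → Balance, OpenDate, giving {Balance, Branch, OpenDate} and {Amount, Branch}.
{Balance, Branch, OpenDate}: {OpenDate} determines {Balance, OpenDate} here but is not a superkey — split on OpenDate → Balance, giving {Balance, OpenDate} and {Branch, OpenDate}.
{Balance, OpenDate}: every determinant is a superkey — BCNF.
{Branch, OpenDate}: every determinant is a superkey — BCNF.
{Amount, Branch}: every determinant is a superkey — BCNF.
{Amount, BranchCity, CustomerID, OfficerID}: every determinant is a superkey — BCNF.

{Amount, Branch}; {Amount, BranchCity, CustomerID, OfficerID}; {Balance, OpenDate}; {Branch, OpenDate}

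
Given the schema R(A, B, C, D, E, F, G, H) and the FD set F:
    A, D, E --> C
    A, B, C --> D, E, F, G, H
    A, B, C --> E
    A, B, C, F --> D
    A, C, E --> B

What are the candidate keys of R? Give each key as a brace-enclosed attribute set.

No FD produces {A}, so it must be in every candidate key.
{A, B, C}⁺ = {A, B, C, D, E, F, G, H}, which is every attribute, so {A, B, C} is a candidate key.
{A, C, E}⁺ = {A, B, C, D, E, F, G, H}, which is every attribute, so {A, C, E} is a candidate key.
{A, D, E}⁺ = {A, B, C, D, E, F, G, H}, which is every attribute, so {A, D, E} is a candidate key.
Any other superkey properly contains one of these, so there are no further candidate keys.

{A, B, C}, {A, C, E}, {A, D, E}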